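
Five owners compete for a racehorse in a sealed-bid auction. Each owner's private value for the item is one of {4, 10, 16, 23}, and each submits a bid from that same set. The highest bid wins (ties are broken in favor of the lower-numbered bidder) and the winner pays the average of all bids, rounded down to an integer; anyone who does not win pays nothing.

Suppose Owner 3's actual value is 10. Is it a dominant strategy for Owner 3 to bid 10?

Consider the case where Owner 1 bids 4, Owner 2 bids 4, Owner 4 bids 4 and Owner 5 bids 16.
Truthful bid 10: loses, pays 0, utility 0.
Bid 16 instead: wins, pays 8, utility 10 - 8 = 2.
Since 2 > 0, bidding 16 is strictly better here, so truthful bidding is not dominant.

No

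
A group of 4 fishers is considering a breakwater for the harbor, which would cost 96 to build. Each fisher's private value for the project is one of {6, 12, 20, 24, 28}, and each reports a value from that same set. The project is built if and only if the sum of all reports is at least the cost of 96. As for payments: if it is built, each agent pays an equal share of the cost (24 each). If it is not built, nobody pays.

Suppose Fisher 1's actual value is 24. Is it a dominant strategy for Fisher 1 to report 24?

Yes

Check each profile of the others' reports and compare truth against every alternative report.
Others report (6, 6, 6): truth gives 0, best alternative gives 0.
Others report (6, 6, 12): truth gives 0, best alternative gives 0.
Others report (6, 6, 20): truth gives 0, best alternative gives 0.
Others report (6, 6, 24): truth gives 0, best alternative gives 0.
Others report (6, 6, 28): truth gives 0, best alternative gives 0.
Others report (6, 12, 6): truth gives 0, best alternative gives 0.
(Remaining 119 profiles checked similarly; truth is weakly best in each.)
In every case the truthful report is at least as good as any alternative, so it is a dominant strategy.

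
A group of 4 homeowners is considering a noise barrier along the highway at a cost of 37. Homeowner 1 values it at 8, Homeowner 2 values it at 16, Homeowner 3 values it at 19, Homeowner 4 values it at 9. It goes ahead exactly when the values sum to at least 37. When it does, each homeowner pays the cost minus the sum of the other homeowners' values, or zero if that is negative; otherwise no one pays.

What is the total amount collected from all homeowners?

Total value 52 ≥ cost 37, so it is built.
Homeowner 1: others sum to 44; max(0, 37 - 44) = 0.
Homeowner 2: others sum to 36; max(0, 37 - 36) = 1.
Homeowner 3: others sum to 33; max(0, 37 - 33) = 4.
Homeowner 4: others sum to 43; max(0, 37 - 43) = 0.
Total collected = 0 + 1 + 4 + 0 = 5.

5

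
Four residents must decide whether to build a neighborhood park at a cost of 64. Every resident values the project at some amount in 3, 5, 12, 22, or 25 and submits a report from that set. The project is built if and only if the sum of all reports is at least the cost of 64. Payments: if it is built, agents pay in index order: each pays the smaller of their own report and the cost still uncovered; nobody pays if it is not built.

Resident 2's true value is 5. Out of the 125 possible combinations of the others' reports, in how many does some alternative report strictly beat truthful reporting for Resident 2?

Others report (12, 25, 25): truth gives 0; report 3 gives 2 > 0. Violating.
Others report (22, 22, 22): truth gives 0; report 3 gives 2 > 0. Violating.
Others report (22, 22, 25): truth gives 0; report 3 gives 2 > 0. Violating.
Others report (22, 25, 22): truth gives 0; report 3 gives 2 > 0. Violating.
Others report (3, 3, 3): truth gives 0; no alternative beats it.
Others report (3, 3, 5): truth gives 0; no alternative beats it.
(Checking all 125 profiles: 11 have a profitable deviation, 114 do not.)

11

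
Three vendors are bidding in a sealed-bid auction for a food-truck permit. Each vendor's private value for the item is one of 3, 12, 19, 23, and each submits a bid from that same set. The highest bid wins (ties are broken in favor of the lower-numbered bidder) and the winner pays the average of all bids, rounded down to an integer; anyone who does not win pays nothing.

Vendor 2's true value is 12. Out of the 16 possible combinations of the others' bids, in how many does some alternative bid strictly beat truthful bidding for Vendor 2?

Others bid (12, 3): truth gives 0; bid 19 gives 1 > 0. Violating.
Others bid (3, 3): truth gives 6; no alternative beats it.
Others bid (3, 12): truth gives 3; no alternative beats it.
(Checking all 16 profiles: 1 has a profitable deviation, 15 do not.)

1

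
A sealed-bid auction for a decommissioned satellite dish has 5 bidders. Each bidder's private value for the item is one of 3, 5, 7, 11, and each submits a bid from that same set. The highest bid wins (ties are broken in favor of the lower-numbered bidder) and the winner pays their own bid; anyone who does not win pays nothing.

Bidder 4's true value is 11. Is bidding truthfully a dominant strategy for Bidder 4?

Consider the case where Bidder 1 bids 3, Bidder 2 bids 3, Bidder 3 bids 3 and Bidder 5 bids 3.
Truthful bid 11: wins, pays 11, utility 11 - 11 = 0.
Bid 5 instead: wins, pays 5, utility 11 - 5 = 6.
Since 6 > 0, bidding 5 is strictly better here, so truthful bidding is not dominant.

No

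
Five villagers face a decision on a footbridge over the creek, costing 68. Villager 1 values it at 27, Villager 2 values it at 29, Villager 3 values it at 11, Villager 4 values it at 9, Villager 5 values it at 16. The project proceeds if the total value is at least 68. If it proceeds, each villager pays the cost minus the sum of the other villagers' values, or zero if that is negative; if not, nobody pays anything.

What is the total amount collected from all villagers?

Total value 92 ≥ cost 68, so it is built.
Villager 1: others sum to 65; max(0, 68 - 65) = 3.
Villager 2: others sum to 63; max(0, 68 - 63) = 5.
Villager 3: others sum to 81; max(0, 68 - 81) = 0.
Villager 4: others sum to 83; max(0, 68 - 83) = 0.
Villager 5: others sum to 76; max(0, 68 - 76) = 0.
Total collected = 3 + 5 + 0 + 0 + 0 = 8.

8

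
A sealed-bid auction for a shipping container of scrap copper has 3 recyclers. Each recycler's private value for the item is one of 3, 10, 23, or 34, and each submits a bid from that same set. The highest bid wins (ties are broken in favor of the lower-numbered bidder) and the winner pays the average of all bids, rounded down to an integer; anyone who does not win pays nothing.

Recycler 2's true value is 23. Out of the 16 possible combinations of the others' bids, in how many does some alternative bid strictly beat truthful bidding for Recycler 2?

4

Others bid (3, 3): truth gives 14; bid 10 gives 18 > 14. Violating.
Others bid (3, 10): truth gives 11; bid 10 gives 16 > 11. Violating.
Others bid (23, 3): truth gives 0; bid 34 gives 3 > 0. Violating.
Others bid (23, 10): truth gives 0; bid 34 gives 1 > 0. Violating.
Others bid (3, 23): truth gives 7; no alternative beats it.
Others bid (3, 34): truth gives 0; no alternative beats it.
(Checking all 16 profiles: 4 have a profitable deviation, 12 do not.)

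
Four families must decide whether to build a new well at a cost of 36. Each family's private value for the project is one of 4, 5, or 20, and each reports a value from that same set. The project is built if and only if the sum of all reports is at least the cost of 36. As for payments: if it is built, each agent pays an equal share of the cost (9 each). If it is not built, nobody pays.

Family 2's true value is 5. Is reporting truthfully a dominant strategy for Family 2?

Yes

Check each profile of the others' reports and compare truth against every alternative report.
Others report (4, 20, 20): truth gives -4, best alternative gives -4.
Others report (5, 20, 20): truth gives -4, best alternative gives -4.
Others report (20, 4, 20): truth gives -4, best alternative gives -4.
Others report (20, 5, 20): truth gives -4, best alternative gives -4.
Others report (20, 20, 4): truth gives -4, best alternative gives -4.
Others report (20, 20, 5): truth gives -4, best alternative gives -4.
(Remaining 21 profiles checked similarly; truth is weakly best in each.)
In every case the truthful report is at least as good as any alternative, so it is a dominant strategy.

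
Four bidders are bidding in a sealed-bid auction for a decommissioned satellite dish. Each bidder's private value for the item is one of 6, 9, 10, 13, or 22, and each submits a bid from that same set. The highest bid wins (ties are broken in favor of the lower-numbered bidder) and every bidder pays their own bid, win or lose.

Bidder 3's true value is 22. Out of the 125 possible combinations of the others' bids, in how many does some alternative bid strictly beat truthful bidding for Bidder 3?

Others bid (6, 6, 6): truth gives 0; bid 9 gives 13 > 0. Violating.
Others bid (6, 6, 9): truth gives 0; bid 9 gives 13 > 0. Violating.
Others bid (6, 6, 10): truth gives 0; bid 10 gives 12 > 0. Violating.
Others bid (6, 6, 13): truth gives 0; bid 13 gives 9 > 0. Violating.
Others bid (6, 6, 22): truth gives 0; no alternative beats it.
Others bid (6, 9, 22): truth gives 0; no alternative beats it.
(Checking all 125 profiles: 81 have a profitable deviation, 44 do not.)

81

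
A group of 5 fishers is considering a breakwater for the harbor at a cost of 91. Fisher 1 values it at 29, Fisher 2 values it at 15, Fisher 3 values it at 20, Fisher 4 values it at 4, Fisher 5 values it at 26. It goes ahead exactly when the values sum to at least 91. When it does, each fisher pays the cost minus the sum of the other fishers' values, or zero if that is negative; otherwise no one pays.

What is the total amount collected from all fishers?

Total value 94 ≥ cost 91, so it is built.
Fisher 1: others sum to 65; max(0, 91 - 65) = 26.
Fisher 2: others sum to 79; max(0, 91 - 79) = 12.
Fisher 3: others sum to 74; max(0, 91 - 74) = 17.
Fisher 4: others sum to 90; max(0, 91 - 90) = 1.
Fisher 5: others sum to 68; max(0, 91 - 68) = 23.
Total collected = 26 + 12 + 17 + 1 + 23 = 79.

79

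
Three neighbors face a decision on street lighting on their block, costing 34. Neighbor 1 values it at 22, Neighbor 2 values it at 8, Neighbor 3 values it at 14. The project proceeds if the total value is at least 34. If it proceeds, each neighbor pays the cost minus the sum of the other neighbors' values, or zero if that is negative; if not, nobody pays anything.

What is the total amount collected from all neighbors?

Total value 44 ≥ cost 34, so it is built.
Neighbor 1: others sum to 22; max(0, 34 - 22) = 12.
Neighbor 2: others sum to 36; max(0, 34 - 36) = 0.
Neighbor 3: others sum to 30; max(0, 34 - 30) = 4.
Total collected = 12 + 0 + 4 = 16.

16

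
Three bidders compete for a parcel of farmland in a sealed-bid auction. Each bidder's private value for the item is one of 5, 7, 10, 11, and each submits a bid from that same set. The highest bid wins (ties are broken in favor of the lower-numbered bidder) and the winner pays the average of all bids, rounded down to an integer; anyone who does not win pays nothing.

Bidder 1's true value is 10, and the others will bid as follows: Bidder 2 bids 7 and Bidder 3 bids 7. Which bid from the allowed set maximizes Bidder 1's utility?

7

Bid 5: loses, pays 0, utility 0.
Bid 7: wins, pays 7, utility 10 - 7 = 3.
Bid 10: wins, pays 8, utility 10 - 8 = 2.
Bid 11: wins, pays 8, utility 10 - 8 = 2.
The best choice is 7 with utility 3.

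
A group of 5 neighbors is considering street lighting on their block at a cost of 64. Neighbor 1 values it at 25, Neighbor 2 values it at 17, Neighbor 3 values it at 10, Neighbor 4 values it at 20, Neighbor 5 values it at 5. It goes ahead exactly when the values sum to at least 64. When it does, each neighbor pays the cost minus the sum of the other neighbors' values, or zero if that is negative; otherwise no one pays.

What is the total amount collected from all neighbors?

23

Total value 77 ≥ cost 64, so it is built.
Neighbor 1: others sum to 52; max(0, 64 - 52) = 12.
Neighbor 2: others sum to 60; max(0, 64 - 60) = 4.
Neighbor 3: others sum to 67; max(0, 64 - 67) = 0.
Neighbor 4: others sum to 57; max(0, 64 - 57) = 7.
Neighbor 5: others sum to 72; max(0, 64 - 72) = 0.
Total collected = 12 + 4 + 0 + 7 + 0 = 23.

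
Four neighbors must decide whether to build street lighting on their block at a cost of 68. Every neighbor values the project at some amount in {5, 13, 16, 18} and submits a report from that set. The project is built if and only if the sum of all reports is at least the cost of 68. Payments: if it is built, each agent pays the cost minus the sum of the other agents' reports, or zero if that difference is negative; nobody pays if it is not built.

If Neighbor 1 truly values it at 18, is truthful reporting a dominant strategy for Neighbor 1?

Yes

Check each profile of the others' reports and compare truth against every alternative report.
Others report (18, 18, 18): truth gives 4, best alternative gives 4.
Others report (16, 18, 18): truth gives 2, best alternative gives 2.
Others report (18, 16, 18): truth gives 2, best alternative gives 2.
Others report (18, 18, 16): truth gives 2, best alternative gives 2.
Others report (5, 5, 5): truth gives 0, best alternative gives 0.
Others report (5, 5, 13): truth gives 0, best alternative gives 0.
(Remaining 58 profiles checked similarly; truth is weakly best in each.)
In every case the truthful report is at least as good as any alternative, so it is a dominant strategy.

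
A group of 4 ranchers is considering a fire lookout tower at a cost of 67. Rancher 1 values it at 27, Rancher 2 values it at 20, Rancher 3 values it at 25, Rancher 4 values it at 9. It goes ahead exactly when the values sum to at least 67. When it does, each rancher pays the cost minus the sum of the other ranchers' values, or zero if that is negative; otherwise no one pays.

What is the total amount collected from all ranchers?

Total value 81 ≥ cost 67, so it is built.
Rancher 1: others sum to 54; max(0, 67 - 54) = 13.
Rancher 2: others sum to 61; max(0, 67 - 61) = 6.
Rancher 3: others sum to 56; max(0, 67 - 56) = 11.
Rancher 4: others sum to 72; max(0, 67 - 72) = 0.
Total collected = 13 + 6 + 11 + 0 = 30.

30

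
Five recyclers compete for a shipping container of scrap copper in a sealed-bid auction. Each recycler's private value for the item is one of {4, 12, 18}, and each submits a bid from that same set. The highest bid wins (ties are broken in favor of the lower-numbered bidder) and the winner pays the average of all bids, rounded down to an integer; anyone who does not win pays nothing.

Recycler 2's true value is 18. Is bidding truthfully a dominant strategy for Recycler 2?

No

Consider the case where Recycler 1 bids 4, Recycler 3 bids 4, Recycler 4 bids 4 and Recycler 5 bids 4.
Truthful bid 18: wins, pays 6, utility 18 - 6 = 12.
Bid 12 instead: wins, pays 5, utility 18 - 5 = 13.
Since 13 > 12, bidding 12 is strictly better here, so truthful bidding is not dominant.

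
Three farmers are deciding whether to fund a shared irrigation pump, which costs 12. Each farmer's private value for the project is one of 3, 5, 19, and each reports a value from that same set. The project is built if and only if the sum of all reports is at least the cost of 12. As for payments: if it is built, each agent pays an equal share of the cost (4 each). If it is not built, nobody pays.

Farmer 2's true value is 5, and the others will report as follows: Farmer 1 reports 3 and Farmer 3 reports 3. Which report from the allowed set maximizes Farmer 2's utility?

Report 3: project not built, utility 0.
Report 5: project not built, utility 0.
Report 19: project built, pays 4, utility 5 - 4 = 1.
The best choice is 19 with utility 1.

19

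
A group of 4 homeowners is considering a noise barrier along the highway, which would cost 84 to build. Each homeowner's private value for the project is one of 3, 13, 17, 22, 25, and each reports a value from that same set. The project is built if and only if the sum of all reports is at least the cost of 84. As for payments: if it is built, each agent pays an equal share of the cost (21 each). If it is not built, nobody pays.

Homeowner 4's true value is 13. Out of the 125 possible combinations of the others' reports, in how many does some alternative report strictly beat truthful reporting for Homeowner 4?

Others report (22, 25, 25): truth gives -8; report 3 gives 0 > -8. Violating.
Others report (25, 22, 25): truth gives -8; report 3 gives 0 > -8. Violating.
Others report (25, 25, 22): truth gives -8; report 3 gives 0 > -8. Violating.
Others report (25, 25, 25): truth gives -8; report 3 gives 0 > -8. Violating.
Others report (3, 3, 3): truth gives 0; no alternative beats it.
Others report (3, 3, 13): truth gives 0; no alternative beats it.
(Checking all 125 profiles: 4 have a profitable deviation, 121 do not.)

4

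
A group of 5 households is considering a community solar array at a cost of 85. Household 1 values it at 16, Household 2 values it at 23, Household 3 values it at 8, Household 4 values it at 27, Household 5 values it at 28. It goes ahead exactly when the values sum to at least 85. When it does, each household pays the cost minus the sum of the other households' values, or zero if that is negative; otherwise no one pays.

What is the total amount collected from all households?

Total value 102 ≥ cost 85, so it is built.
Household 1: others sum to 86; max(0, 85 - 86) = 0.
Household 2: others sum to 79; max(0, 85 - 79) = 6.
Household 3: others sum to 94; max(0, 85 - 94) = 0.
Household 4: others sum to 75; max(0, 85 - 75) = 10.
Household 5: others sum to 74; max(0, 85 - 74) = 11.
Total collected = 0 + 6 + 0 + 10 + 11 = 27.

27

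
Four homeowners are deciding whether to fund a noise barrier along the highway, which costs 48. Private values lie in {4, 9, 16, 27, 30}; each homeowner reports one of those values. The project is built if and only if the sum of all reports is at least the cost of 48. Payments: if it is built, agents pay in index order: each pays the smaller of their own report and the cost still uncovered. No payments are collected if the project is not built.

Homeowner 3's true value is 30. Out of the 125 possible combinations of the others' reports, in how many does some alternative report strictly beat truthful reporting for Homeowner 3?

Others report (4, 4, 16): truth gives 0; report 27 gives 3 > 0. Violating.
Others report (4, 4, 27): truth gives 0; report 16 gives 14 > 0. Violating.
Others report (4, 4, 30): truth gives 0; report 16 gives 14 > 0. Violating.
Others report (4, 9, 9): truth gives 0; report 27 gives 3 > 0. Violating.
Others report (4, 4, 4): truth gives 0; no alternative beats it.
Others report (4, 4, 9): truth gives 0; no alternative beats it.
(Checking all 125 profiles: 84 have a profitable deviation, 41 do not.)

84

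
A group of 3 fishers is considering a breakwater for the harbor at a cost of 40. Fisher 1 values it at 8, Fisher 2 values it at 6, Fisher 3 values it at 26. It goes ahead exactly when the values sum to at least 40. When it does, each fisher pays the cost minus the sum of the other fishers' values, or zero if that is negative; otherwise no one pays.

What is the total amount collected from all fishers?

40

Total value 40 ≥ cost 40, so it is built.
Fisher 1: others sum to 32; max(0, 40 - 32) = 8.
Fisher 2: others sum to 34; max(0, 40 - 34) = 6.
Fisher 3: others sum to 14; max(0, 40 - 14) = 26.
Total collected = 8 + 6 + 26 = 40.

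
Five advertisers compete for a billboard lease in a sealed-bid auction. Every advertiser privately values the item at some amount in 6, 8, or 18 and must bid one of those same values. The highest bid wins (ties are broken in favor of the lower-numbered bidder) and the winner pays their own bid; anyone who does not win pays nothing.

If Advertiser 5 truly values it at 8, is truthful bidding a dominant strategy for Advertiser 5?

Check each profile of the others' bids and compare truth against every alternative bid.
Others bid (6, 6, 6, 6): truth gives 0, best alternative gives 0.
Others bid (6, 6, 6, 8): truth gives 0, best alternative gives 0.
Others bid (6, 6, 6, 18): truth gives 0, best alternative gives 0.
Others bid (6, 6, 8, 6): truth gives 0, best alternative gives 0.
Others bid (6, 6, 8, 8): truth gives 0, best alternative gives 0.
Others bid (6, 6, 8, 18): truth gives 0, best alternative gives 0.
(Remaining 75 profiles checked similarly; truth is weakly best in each.)
In every case the truthful bid is at least as good as any alternative, so it is a dominant strategy.

Yes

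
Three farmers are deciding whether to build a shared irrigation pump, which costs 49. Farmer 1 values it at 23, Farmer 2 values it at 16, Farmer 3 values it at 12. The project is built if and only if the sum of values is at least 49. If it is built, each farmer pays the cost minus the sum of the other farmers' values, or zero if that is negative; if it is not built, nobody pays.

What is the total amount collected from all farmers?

45

Total value 51 ≥ cost 49, so it is built.
Farmer 1: others sum to 28; max(0, 49 - 28) = 21.
Farmer 2: others sum to 35; max(0, 49 - 35) = 14.
Farmer 3: others sum to 39; max(0, 49 - 39) = 10.
Total collected = 21 + 14 + 10 = 45.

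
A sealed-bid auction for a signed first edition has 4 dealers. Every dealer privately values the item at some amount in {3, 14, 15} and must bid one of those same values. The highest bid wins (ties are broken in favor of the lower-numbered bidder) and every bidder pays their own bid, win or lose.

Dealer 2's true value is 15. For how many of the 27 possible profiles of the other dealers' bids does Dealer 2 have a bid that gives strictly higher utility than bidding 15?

Others bid (3, 3, 3): truth gives 0; bid 14 gives 1 > 0. Violating.
Others bid (3, 3, 14): truth gives 0; bid 14 gives 1 > 0. Violating.
Others bid (3, 14, 3): truth gives 0; bid 14 gives 1 > 0. Violating.
Others bid (3, 14, 14): truth gives 0; bid 14 gives 1 > 0. Violating.
Others bid (3, 3, 15): truth gives 0; no alternative beats it.
Others bid (3, 14, 15): truth gives 0; no alternative beats it.
(Checking all 27 profiles: 13 have a profitable deviation, 14 do not.)

13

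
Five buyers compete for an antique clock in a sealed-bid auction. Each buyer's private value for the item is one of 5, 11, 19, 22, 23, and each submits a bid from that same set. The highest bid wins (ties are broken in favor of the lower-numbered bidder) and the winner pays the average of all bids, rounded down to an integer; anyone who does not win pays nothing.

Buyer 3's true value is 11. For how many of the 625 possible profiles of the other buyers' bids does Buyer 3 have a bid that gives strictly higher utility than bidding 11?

Others bid (5, 5, 5, 19): truth gives 0; bid 19 gives 1 > 0. Violating.
Others bid (5, 5, 19, 5): truth gives 0; bid 19 gives 1 > 0. Violating.
Others bid (5, 11, 5, 5): truth gives 0; bid 19 gives 2 > 0. Violating.
Others bid (5, 11, 5, 11): truth gives 0; bid 19 gives 1 > 0. Violating.
Others bid (5, 5, 5, 5): truth gives 5; no alternative beats it.
Others bid (5, 5, 5, 11): truth gives 4; no alternative beats it.
(Checking all 625 profiles: 9 have a profitable deviation, 616 do not.)

9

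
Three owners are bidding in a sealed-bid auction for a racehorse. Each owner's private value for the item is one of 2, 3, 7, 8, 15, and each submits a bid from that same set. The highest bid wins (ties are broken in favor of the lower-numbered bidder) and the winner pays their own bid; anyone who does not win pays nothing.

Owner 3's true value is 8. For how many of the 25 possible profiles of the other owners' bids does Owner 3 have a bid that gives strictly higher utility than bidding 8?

4

Others bid (2, 2): truth gives 0; bid 3 gives 5 > 0. Violating.
Others bid (2, 3): truth gives 0; bid 7 gives 1 > 0. Violating.
Others bid (3, 2): truth gives 0; bid 7 gives 1 > 0. Violating.
Others bid (3, 3): truth gives 0; bid 7 gives 1 > 0. Violating.
Others bid (2, 7): truth gives 0; no alternative beats it.
Others bid (2, 8): truth gives 0; no alternative beats it.
(Checking all 25 profiles: 4 have a profitable deviation, 21 do not.)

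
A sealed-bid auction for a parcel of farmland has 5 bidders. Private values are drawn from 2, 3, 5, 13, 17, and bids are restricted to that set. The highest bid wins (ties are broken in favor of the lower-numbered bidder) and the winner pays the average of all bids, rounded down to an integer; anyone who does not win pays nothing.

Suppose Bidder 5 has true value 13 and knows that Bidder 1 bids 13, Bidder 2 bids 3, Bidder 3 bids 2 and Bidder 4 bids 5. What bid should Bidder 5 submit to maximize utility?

17

Bid 2: loses, pays 0, utility 0.
Bid 3: loses, pays 0, utility 0.
Bid 5: loses, pays 0, utility 0.
Bid 13: loses, pays 0, utility 0.
Bid 17: wins, pays 8, utility 13 - 8 = 5.
The best choice is 17 with utility 5.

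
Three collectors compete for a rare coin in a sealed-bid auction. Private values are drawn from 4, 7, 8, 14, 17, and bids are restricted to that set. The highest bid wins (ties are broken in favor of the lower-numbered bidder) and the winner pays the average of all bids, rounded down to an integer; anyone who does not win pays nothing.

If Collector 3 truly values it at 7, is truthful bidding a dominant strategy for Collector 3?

No

Consider the case where Collector 1 bids 4 and Collector 2 bids 7.
Truthful bid 7: loses, pays 0, utility 0.
Bid 8 instead: wins, pays 6, utility 7 - 6 = 1.
Since 1 > 0, bidding 8 is strictly better here, so truthful bidding is not dominant.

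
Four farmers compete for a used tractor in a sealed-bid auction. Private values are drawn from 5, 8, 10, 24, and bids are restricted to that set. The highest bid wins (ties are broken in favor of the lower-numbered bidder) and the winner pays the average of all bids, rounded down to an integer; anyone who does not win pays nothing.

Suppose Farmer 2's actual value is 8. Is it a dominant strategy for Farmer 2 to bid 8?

Consider the case where Farmer 1 bids 5, Farmer 3 bids 5 and Farmer 4 bids 10.
Truthful bid 8: loses, pays 0, utility 0.
Bid 10 instead: wins, pays 7, utility 8 - 7 = 1.
Since 1 > 0, bidding 10 is strictly better here, so truthful bidding is not dominant.

No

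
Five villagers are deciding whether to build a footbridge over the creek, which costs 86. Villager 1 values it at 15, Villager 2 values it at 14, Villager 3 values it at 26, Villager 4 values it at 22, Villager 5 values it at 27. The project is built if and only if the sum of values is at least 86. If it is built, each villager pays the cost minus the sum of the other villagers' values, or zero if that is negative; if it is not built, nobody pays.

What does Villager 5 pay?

9

Total value 104 ≥ cost 86, so the project is built.
The other villagers' values sum to 77.
Cost minus that sum is 86 - 77 = 9.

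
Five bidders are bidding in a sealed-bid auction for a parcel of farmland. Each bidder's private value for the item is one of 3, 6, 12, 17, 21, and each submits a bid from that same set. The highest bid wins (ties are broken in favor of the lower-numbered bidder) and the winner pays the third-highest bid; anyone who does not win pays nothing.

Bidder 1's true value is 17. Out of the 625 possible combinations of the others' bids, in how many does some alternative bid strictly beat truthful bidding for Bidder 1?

Others bid (3, 3, 3, 21): truth gives 0; bid 21 gives 14 > 0. Violating.
Others bid (3, 3, 6, 21): truth gives 0; bid 21 gives 11 > 0. Violating.
Others bid (3, 3, 12, 21): truth gives 0; bid 21 gives 5 > 0. Violating.
Others bid (3, 3, 21, 3): truth gives 0; bid 21 gives 14 > 0. Violating.
Others bid (3, 3, 3, 3): truth gives 14; no alternative beats it.
Others bid (3, 3, 3, 6): truth gives 14; no alternative beats it.
(Checking all 625 profiles: 108 have a profitable deviation, 517 do not.)

108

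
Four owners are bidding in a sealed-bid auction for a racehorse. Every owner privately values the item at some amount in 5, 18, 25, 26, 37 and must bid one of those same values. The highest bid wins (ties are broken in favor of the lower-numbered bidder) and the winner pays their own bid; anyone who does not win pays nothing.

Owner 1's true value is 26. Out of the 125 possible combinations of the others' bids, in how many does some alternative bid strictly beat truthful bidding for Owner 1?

27

Others bid (5, 5, 5): truth gives 0; bid 5 gives 21 > 0. Violating.
Others bid (5, 5, 18): truth gives 0; bid 18 gives 8 > 0. Violating.
Others bid (5, 5, 25): truth gives 0; bid 25 gives 1 > 0. Violating.
Others bid (5, 18, 5): truth gives 0; bid 18 gives 8 > 0. Violating.
Others bid (5, 5, 26): truth gives 0; no alternative beats it.
Others bid (5, 5, 37): truth gives 0; no alternative beats it.
(Checking all 125 profiles: 27 have a profitable deviation, 98 do not.)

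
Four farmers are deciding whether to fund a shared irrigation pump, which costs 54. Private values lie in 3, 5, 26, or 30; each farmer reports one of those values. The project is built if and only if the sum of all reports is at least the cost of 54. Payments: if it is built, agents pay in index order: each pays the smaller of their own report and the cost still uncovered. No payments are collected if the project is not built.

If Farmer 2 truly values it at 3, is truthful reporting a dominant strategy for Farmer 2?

Check each profile of the others' reports and compare truth against every alternative report.
Others report (3, 26, 26): truth gives 0, best alternative gives -2.
Others report (3, 26, 30): truth gives 0, best alternative gives -2.
Others report (3, 30, 26): truth gives 0, best alternative gives -2.
Others report (3, 30, 30): truth gives 0, best alternative gives -2.
Others report (5, 26, 26): truth gives 0, best alternative gives -2.
Others report (5, 26, 30): truth gives 0, best alternative gives -2.
(Remaining 58 profiles checked similarly; truth is weakly best in each.)
In every case the truthful report is at least as good as any alternative, so it is a dominant strategy.

Yes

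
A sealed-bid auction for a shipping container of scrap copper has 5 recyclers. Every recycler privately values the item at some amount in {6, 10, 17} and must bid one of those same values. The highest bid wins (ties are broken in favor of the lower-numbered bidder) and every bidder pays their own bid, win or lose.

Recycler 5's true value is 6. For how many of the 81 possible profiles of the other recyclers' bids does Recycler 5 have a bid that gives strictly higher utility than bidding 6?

Others bid (6, 6, 6, 6): truth gives -6; bid 10 gives -4 > -6. Violating.
Others bid (6, 6, 6, 10): truth gives -6; no alternative beats it.
Others bid (6, 6, 6, 17): truth gives -6; no alternative beats it.
(Checking all 81 profiles: 1 has a profitable deviation, 80 do not.)

1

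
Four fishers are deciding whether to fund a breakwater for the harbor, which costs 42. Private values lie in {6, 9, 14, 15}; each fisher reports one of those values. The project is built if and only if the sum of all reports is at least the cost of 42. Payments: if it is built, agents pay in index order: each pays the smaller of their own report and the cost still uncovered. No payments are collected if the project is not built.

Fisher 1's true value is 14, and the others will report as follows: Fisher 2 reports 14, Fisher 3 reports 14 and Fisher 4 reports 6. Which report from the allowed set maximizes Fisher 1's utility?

Report 6: project not built, utility 0.
Report 9: project built, pays 9, utility 14 - 9 = 5.
Report 14: project built, pays 14, utility 14 - 14 = 0.
Report 15: project built, pays 15, utility 14 - 15 = -1.
The best choice is 9 with utility 5.

9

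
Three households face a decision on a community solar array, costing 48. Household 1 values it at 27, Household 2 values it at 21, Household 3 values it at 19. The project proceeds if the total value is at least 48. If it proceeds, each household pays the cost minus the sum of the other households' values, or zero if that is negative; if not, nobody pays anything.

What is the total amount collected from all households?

10

Total value 67 ≥ cost 48, so it is built.
Household 1: others sum to 40; max(0, 48 - 40) = 8.
Household 2: others sum to 46; max(0, 48 - 46) = 2.
Household 3: others sum to 48; max(0, 48 - 48) = 0.
Total collected = 8 + 2 + 0 = 10.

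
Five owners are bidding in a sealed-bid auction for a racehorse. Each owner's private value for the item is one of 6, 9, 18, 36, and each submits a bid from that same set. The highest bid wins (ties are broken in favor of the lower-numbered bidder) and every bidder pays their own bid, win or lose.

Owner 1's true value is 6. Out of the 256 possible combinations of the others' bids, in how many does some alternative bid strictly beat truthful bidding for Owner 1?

Others bid (6, 6, 6, 9): truth gives -6; bid 9 gives -3 > -6. Violating.
Others bid (6, 6, 9, 6): truth gives -6; bid 9 gives -3 > -6. Violating.
Others bid (6, 6, 9, 9): truth gives -6; bid 9 gives -3 > -6. Violating.
Others bid (6, 9, 6, 6): truth gives -6; bid 9 gives -3 > -6. Violating.
Others bid (6, 6, 6, 6): truth gives 0; no alternative beats it.
Others bid (6, 6, 6, 18): truth gives -6; no alternative beats it.
(Checking all 256 profiles: 15 have a profitable deviation, 241 do not.)

15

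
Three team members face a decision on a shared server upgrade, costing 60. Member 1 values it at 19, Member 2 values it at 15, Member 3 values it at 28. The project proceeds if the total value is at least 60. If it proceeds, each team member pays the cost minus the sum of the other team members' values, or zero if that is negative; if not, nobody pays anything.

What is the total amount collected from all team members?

Total value 62 ≥ cost 60, so it is built.
Member 1: others sum to 43; max(0, 60 - 43) = 17.
Member 2: others sum to 47; max(0, 60 - 47) = 13.
Member 3: others sum to 34; max(0, 60 - 34) = 26.
Total collected = 17 + 13 + 26 = 56.

56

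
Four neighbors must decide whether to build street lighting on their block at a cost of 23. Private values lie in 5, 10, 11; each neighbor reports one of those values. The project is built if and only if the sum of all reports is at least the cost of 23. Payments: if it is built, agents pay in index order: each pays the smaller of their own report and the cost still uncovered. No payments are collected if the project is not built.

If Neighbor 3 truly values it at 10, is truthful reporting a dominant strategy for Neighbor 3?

No

Consider the case where Neighbor 1 reports 5, Neighbor 2 reports 5 and Neighbor 4 reports 10.
Truthful report 10: project built, pays 10, utility 10 - 10 = 0.
Report 5 instead: project built, pays 5, utility 10 - 5 = 5.
Since 5 > 0, reporting 5 is strictly better here, so truthful reporting is not dominant.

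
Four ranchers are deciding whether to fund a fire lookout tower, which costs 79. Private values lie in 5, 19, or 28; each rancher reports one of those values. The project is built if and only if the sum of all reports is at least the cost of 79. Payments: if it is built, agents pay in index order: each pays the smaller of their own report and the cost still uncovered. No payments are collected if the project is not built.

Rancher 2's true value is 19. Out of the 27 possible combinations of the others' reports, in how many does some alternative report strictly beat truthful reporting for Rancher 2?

Others report (19, 28, 28): truth gives 0; report 5 gives 14 > 0. Violating.
Others report (28, 19, 28): truth gives 0; report 5 gives 14 > 0. Violating.
Others report (28, 28, 19): truth gives 0; report 5 gives 14 > 0. Violating.
Others report (28, 28, 28): truth gives 0; report 5 gives 14 > 0. Violating.
Others report (5, 5, 5): truth gives 0; no alternative beats it.
Others report (5, 5, 19): truth gives 0; no alternative beats it.
(Checking all 27 profiles: 4 have a profitable deviation, 23 do not.)

4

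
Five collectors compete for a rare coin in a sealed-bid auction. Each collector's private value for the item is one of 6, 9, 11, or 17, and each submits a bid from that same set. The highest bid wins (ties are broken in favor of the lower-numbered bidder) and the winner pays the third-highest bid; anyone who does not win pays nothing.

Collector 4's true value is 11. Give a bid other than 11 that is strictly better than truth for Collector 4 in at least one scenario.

Suppose Collector 1 bids 6, Collector 2 bids 6, Collector 3 bids 6 and Collector 5 bids 17.
Bid 11: loses, pays 0, utility 0.
Bid 17: wins, pays 6, utility 11 - 6 = 5.
So bidding 17 beats truth here (5 > 0).

17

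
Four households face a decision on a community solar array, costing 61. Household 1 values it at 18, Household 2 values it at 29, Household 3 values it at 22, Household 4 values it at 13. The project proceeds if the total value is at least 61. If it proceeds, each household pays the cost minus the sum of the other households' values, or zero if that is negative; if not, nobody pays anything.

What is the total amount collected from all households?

Total value 82 ≥ cost 61, so it is built.
Household 1: others sum to 64; max(0, 61 - 64) = 0.
Household 2: others sum to 53; max(0, 61 - 53) = 8.
Household 3: others sum to 60; max(0, 61 - 60) = 1.
Household 4: others sum to 69; max(0, 61 - 69) = 0.
Total collected = 0 + 8 + 1 + 0 = 9.

9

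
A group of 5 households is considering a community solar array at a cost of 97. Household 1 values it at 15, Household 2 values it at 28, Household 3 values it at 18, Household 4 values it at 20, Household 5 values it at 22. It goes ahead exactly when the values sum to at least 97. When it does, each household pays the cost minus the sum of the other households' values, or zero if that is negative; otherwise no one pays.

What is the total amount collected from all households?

Total value 103 ≥ cost 97, so it is built.
Household 1: others sum to 88; max(0, 97 - 88) = 9.
Household 2: others sum to 75; max(0, 97 - 75) = 22.
Household 3: others sum to 85; max(0, 97 - 85) = 12.
Household 4: others sum to 83; max(0, 97 - 83) = 14.
Household 5: others sum to 81; max(0, 97 - 81) = 16.
Total collected = 9 + 22 + 12 + 14 + 16 = 73.

73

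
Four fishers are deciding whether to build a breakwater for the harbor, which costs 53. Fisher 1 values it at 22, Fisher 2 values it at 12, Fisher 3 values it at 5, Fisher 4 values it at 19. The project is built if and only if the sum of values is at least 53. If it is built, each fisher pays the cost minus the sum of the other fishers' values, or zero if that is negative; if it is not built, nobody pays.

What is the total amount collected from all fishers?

Total value 58 ≥ cost 53, so it is built.
Fisher 1: others sum to 36; max(0, 53 - 36) = 17.
Fisher 2: others sum to 46; max(0, 53 - 46) = 7.
Fisher 3: others sum to 53; max(0, 53 - 53) = 0.
Fisher 4: others sum to 39; max(0, 53 - 39) = 14.
Total collected = 17 + 7 + 0 + 14 = 38.

38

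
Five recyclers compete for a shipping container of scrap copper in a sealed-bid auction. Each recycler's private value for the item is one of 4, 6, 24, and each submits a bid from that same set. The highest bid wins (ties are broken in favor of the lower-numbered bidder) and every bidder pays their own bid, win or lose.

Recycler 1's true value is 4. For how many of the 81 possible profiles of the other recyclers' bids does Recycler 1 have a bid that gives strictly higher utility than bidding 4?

Others bid (4, 4, 4, 6): truth gives -4; bid 6 gives -2 > -4. Violating.
Others bid (4, 4, 6, 4): truth gives -4; bid 6 gives -2 > -4. Violating.
Others bid (4, 4, 6, 6): truth gives -4; bid 6 gives -2 > -4. Violating.
Others bid (4, 6, 4, 4): truth gives -4; bid 6 gives -2 > -4. Violating.
Others bid (4, 4, 4, 4): truth gives 0; no alternative beats it.
Others bid (4, 4, 4, 24): truth gives -4; no alternative beats it.
(Checking all 81 profiles: 15 have a profitable deviation, 66 do not.)

15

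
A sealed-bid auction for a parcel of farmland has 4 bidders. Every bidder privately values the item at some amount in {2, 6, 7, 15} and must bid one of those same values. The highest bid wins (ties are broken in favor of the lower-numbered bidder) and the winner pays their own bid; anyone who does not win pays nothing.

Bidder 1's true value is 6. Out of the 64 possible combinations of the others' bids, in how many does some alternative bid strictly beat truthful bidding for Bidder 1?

1

Others bid (2, 2, 2): truth gives 0; bid 2 gives 4 > 0. Violating.
Others bid (2, 2, 6): truth gives 0; no alternative beats it.
Others bid (2, 2, 7): truth gives 0; no alternative beats it.
(Checking all 64 profiles: 1 has a profitable deviation, 63 do not.)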